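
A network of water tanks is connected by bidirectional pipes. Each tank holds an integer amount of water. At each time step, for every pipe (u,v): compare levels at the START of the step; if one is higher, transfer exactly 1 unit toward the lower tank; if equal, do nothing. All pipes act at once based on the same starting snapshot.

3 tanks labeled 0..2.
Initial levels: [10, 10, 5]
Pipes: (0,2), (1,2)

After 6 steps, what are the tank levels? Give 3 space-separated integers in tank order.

Step 1: flows [0->2,1->2] -> levels [9 9 7]
Step 2: flows [0->2,1->2] -> levels [8 8 9]
Step 3: flows [2->0,2->1] -> levels [9 9 7]
  -> period-2 cycle: step 3 state = step 1 state
  -> state at step 6: (6-1) mod 2 = 1, same as step 2 -> [8 8 9]

Answer: 8 8 9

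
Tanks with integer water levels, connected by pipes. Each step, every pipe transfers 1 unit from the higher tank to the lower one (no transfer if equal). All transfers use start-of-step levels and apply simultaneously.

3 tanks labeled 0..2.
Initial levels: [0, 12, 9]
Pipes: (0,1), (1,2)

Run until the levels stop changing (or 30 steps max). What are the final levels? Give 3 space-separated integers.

Step 1: flows [1->0,1->2] -> levels [1 10 10]
Step 2: flows [1->0,1=2] -> levels [2 9 10]
Step 3: flows [1->0,2->1] -> levels [3 9 9]
Step 4: flows [1->0,1=2] -> levels [4 8 9]
Step 5: flows [1->0,2->1] -> levels [5 8 8]
Step 6: flows [1->0,1=2] -> levels [6 7 8]
Step 7: flows [1->0,2->1] -> levels [7 7 7]
Step 8: flows [0=1,1=2] -> levels [7 7 7]
  -> stable (no change)

Answer: 7 7 7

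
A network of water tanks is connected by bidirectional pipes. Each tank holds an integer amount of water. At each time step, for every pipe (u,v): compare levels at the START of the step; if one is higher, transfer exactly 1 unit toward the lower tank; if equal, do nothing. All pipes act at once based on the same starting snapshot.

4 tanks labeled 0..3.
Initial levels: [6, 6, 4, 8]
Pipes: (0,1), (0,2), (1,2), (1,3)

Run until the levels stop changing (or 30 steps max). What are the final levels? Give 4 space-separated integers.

Answer: 7 6 5 6

Derivation:
Step 1: flows [0=1,0->2,1->2,3->1] -> levels [5 6 6 7]
Step 2: flows [1->0,2->0,1=2,3->1] -> levels [7 6 5 6]
Step 3: flows [0->1,0->2,1->2,1=3] -> levels [5 6 7 6]
Step 4: flows [1->0,2->0,2->1,1=3] -> levels [7 6 5 6]
  -> period-2 cycle: step 4 state = step 2 state; never stabilizes
  -> state at step 30: (30-2) mod 2 = 0, same as step 2 -> [7 6 5 6]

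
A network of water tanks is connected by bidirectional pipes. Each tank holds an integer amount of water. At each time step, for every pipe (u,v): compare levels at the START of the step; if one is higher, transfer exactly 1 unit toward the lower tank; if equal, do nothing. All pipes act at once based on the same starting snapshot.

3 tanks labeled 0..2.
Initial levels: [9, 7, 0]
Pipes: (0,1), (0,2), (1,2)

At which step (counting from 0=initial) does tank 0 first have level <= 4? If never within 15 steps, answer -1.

Answer: -1

Derivation:
Step 1: flows [0->1,0->2,1->2] -> levels [7 7 2]
Step 2: flows [0=1,0->2,1->2] -> levels [6 6 4]
Step 3: flows [0=1,0->2,1->2] -> levels [5 5 6]
Step 4: flows [0=1,2->0,2->1] -> levels [6 6 4]
  -> period-2 cycle (repeats step 2); tank 0 never drops to <=4
Tank 0 never reaches <=4 within 15 steps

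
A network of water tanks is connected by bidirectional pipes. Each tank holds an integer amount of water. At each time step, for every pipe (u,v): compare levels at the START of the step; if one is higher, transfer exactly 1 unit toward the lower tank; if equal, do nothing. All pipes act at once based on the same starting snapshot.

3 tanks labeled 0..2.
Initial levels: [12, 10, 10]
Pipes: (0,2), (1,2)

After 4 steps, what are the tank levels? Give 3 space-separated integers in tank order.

Step 1: flows [0->2,1=2] -> levels [11 10 11]
Step 2: flows [0=2,2->1] -> levels [11 11 10]
Step 3: flows [0->2,1->2] -> levels [10 10 12]
Step 4: flows [2->0,2->1] -> levels [11 11 10]

Answer: 11 11 10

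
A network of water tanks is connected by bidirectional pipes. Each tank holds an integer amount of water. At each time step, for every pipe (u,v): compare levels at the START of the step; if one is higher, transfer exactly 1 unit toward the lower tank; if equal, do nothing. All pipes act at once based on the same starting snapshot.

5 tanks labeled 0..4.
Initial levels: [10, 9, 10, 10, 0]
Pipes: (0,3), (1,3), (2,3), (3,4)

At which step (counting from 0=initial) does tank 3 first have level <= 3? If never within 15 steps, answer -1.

Answer: -1

Derivation:
Step 1: flows [0=3,3->1,2=3,3->4] -> levels [10 10 10 8 1]
Step 2: flows [0->3,1->3,2->3,3->4] -> levels [9 9 9 10 2]
Step 3: flows [3->0,3->1,3->2,3->4] -> levels [10 10 10 6 3]
Step 4: flows [0->3,1->3,2->3,3->4] -> levels [9 9 9 8 4]
Step 5: flows [0->3,1->3,2->3,3->4] -> levels [8 8 8 10 5]
Step 6: flows [3->0,3->1,3->2,3->4] -> levels [9 9 9 6 6]
Step 7: flows [0->3,1->3,2->3,3=4] -> levels [8 8 8 9 6]
Step 8: flows [3->0,3->1,3->2,3->4] -> levels [9 9 9 5 7]
Step 9: flows [0->3,1->3,2->3,4->3] -> levels [8 8 8 9 6]
  -> period-2 cycle (repeats step 7); tank 3 never drops to <=3
Tank 3 never reaches <=3 within 15 steps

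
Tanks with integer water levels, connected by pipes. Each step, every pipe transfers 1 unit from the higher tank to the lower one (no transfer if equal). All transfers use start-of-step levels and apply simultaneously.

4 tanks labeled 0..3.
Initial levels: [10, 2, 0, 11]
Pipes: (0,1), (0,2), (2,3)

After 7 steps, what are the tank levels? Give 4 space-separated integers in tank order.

Step 1: flows [0->1,0->2,3->2] -> levels [8 3 2 10]
Step 2: flows [0->1,0->2,3->2] -> levels [6 4 4 9]
Step 3: flows [0->1,0->2,3->2] -> levels [4 5 6 8]
Step 4: flows [1->0,2->0,3->2] -> levels [6 4 6 7]
Step 5: flows [0->1,0=2,3->2] -> levels [5 5 7 6]
Step 6: flows [0=1,2->0,2->3] -> levels [6 5 5 7]
Step 7: flows [0->1,0->2,3->2] -> levels [4 6 7 6]

Answer: 4 6 7 6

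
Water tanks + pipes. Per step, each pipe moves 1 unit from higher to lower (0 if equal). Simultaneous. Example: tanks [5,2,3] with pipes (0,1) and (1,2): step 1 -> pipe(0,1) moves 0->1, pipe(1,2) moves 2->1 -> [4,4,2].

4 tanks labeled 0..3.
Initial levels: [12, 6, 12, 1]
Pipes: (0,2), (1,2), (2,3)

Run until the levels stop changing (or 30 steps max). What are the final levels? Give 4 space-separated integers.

Answer: 7 7 10 7

Derivation:
Step 1: flows [0=2,2->1,2->3] -> levels [12 7 10 2]
Step 2: flows [0->2,2->1,2->3] -> levels [11 8 9 3]
Step 3: flows [0->2,2->1,2->3] -> levels [10 9 8 4]
Step 4: flows [0->2,1->2,2->3] -> levels [9 8 9 5]
Step 5: flows [0=2,2->1,2->3] -> levels [9 9 7 6]
Step 6: flows [0->2,1->2,2->3] -> levels [8 8 8 7]
Step 7: flows [0=2,1=2,2->3] -> levels [8 8 7 8]
Step 8: flows [0->2,1->2,3->2] -> levels [7 7 10 7]
Step 9: flows [2->0,2->1,2->3] -> levels [8 8 7 8]
  -> period-2 cycle: step 9 state = step 7 state; never stabilizes
  -> state at step 30: (30-7) mod 2 = 1, same as step 8 -> [7 7 10 7]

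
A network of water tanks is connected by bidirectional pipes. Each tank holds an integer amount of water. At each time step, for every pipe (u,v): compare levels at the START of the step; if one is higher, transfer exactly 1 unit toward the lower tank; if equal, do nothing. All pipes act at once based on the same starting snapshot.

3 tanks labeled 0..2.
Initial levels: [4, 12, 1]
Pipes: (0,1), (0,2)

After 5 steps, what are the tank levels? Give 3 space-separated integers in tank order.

Step 1: flows [1->0,0->2] -> levels [4 11 2]
Step 2: flows [1->0,0->2] -> levels [4 10 3]
Step 3: flows [1->0,0->2] -> levels [4 9 4]
Step 4: flows [1->0,0=2] -> levels [5 8 4]
Step 5: flows [1->0,0->2] -> levels [5 7 5]

Answer: 5 7 5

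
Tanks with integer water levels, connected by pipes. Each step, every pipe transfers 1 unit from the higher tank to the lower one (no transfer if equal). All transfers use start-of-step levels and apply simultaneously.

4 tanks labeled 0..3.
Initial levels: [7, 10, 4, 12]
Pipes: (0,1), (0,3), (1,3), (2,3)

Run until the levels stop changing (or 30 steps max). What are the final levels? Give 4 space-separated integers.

Answer: 9 8 9 7

Derivation:
Step 1: flows [1->0,3->0,3->1,3->2] -> levels [9 10 5 9]
Step 2: flows [1->0,0=3,1->3,3->2] -> levels [10 8 6 9]
Step 3: flows [0->1,0->3,3->1,3->2] -> levels [8 10 7 8]
Step 4: flows [1->0,0=3,1->3,3->2] -> levels [9 8 8 8]
Step 5: flows [0->1,0->3,1=3,2=3] -> levels [7 9 8 9]
Step 6: flows [1->0,3->0,1=3,3->2] -> levels [9 8 9 7]
Step 7: flows [0->1,0->3,1->3,2->3] -> levels [7 8 8 10]
Step 8: flows [1->0,3->0,3->1,3->2] -> levels [9 8 9 7]
  -> period-2 cycle: step 8 state = step 6 state; never stabilizes
  -> state at step 30: (30-6) mod 2 = 0, same as step 6 -> [9 8 9 7]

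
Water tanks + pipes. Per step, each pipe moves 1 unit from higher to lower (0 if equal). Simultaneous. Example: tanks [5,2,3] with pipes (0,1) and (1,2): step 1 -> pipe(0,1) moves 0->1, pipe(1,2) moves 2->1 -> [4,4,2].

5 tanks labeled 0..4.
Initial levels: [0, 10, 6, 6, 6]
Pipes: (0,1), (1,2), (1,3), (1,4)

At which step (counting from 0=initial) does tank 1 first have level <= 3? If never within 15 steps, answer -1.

Answer: -1

Derivation:
Step 1: flows [1->0,1->2,1->3,1->4] -> levels [1 6 7 7 7]
Step 2: flows [1->0,2->1,3->1,4->1] -> levels [2 8 6 6 6]
Step 3: flows [1->0,1->2,1->3,1->4] -> levels [3 4 7 7 7]
Step 4: flows [1->0,2->1,3->1,4->1] -> levels [4 6 6 6 6]
Step 5: flows [1->0,1=2,1=3,1=4] -> levels [5 5 6 6 6]
Step 6: flows [0=1,2->1,3->1,4->1] -> levels [5 8 5 5 5]
Step 7: flows [1->0,1->2,1->3,1->4] -> levels [6 4 6 6 6]
Step 8: flows [0->1,2->1,3->1,4->1] -> levels [5 8 5 5 5]
  -> period-2 cycle (repeats step 6); tank 1 never drops to <=3
Tank 1 never reaches <=3 within 15 steps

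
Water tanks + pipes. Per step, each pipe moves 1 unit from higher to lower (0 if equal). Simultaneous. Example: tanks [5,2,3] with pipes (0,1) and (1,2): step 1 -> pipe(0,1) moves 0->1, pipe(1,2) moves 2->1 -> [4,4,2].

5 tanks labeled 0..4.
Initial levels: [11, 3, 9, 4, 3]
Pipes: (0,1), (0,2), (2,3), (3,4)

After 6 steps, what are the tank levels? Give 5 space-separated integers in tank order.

Step 1: flows [0->1,0->2,2->3,3->4] -> levels [9 4 9 4 4]
Step 2: flows [0->1,0=2,2->3,3=4] -> levels [8 5 8 5 4]
Step 3: flows [0->1,0=2,2->3,3->4] -> levels [7 6 7 5 5]
Step 4: flows [0->1,0=2,2->3,3=4] -> levels [6 7 6 6 5]
Step 5: flows [1->0,0=2,2=3,3->4] -> levels [7 6 6 5 6]
Step 6: flows [0->1,0->2,2->3,4->3] -> levels [5 7 6 7 5]

Answer: 5 7 6 7 5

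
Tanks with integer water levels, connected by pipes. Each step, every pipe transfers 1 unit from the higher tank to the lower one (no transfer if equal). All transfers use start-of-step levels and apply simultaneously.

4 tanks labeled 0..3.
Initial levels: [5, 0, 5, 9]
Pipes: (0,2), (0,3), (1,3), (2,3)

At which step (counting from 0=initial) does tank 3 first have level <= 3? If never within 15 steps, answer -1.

Step 1: flows [0=2,3->0,3->1,3->2] -> levels [6 1 6 6]
Step 2: flows [0=2,0=3,3->1,2=3] -> levels [6 2 6 5]
Step 3: flows [0=2,0->3,3->1,2->3] -> levels [5 3 5 6]
Step 4: flows [0=2,3->0,3->1,3->2] -> levels [6 4 6 3]
Tank 3 first reaches <=3 at step 4

Answer: 4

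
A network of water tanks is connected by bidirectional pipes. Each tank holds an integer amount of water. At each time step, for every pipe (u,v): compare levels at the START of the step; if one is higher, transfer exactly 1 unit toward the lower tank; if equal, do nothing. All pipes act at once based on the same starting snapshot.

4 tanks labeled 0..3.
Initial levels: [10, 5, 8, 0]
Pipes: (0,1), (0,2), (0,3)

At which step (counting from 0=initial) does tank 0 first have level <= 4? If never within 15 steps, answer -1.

Step 1: flows [0->1,0->2,0->3] -> levels [7 6 9 1]
Step 2: flows [0->1,2->0,0->3] -> levels [6 7 8 2]
Step 3: flows [1->0,2->0,0->3] -> levels [7 6 7 3]
Step 4: flows [0->1,0=2,0->3] -> levels [5 7 7 4]
Step 5: flows [1->0,2->0,0->3] -> levels [6 6 6 5]
Step 6: flows [0=1,0=2,0->3] -> levels [5 6 6 6]
Step 7: flows [1->0,2->0,3->0] -> levels [8 5 5 5]
Step 8: flows [0->1,0->2,0->3] -> levels [5 6 6 6]
  -> period-2 cycle (repeats step 6); tank 0 never drops to <=4
Tank 0 never reaches <=4 within 15 steps

Answer: -1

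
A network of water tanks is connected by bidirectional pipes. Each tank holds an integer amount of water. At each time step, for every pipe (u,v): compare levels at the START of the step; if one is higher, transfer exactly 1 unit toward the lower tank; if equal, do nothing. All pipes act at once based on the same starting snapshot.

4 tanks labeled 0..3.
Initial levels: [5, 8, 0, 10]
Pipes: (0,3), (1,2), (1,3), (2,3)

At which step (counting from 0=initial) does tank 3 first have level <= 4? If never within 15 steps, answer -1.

Answer: 6

Derivation:
Step 1: flows [3->0,1->2,3->1,3->2] -> levels [6 8 2 7]
Step 2: flows [3->0,1->2,1->3,3->2] -> levels [7 6 4 6]
Step 3: flows [0->3,1->2,1=3,3->2] -> levels [6 5 6 6]
Step 4: flows [0=3,2->1,3->1,2=3] -> levels [6 7 5 5]
Step 5: flows [0->3,1->2,1->3,2=3] -> levels [5 5 6 7]
Step 6: flows [3->0,2->1,3->1,3->2] -> levels [6 7 6 4]
Tank 3 first reaches <=4 at step 6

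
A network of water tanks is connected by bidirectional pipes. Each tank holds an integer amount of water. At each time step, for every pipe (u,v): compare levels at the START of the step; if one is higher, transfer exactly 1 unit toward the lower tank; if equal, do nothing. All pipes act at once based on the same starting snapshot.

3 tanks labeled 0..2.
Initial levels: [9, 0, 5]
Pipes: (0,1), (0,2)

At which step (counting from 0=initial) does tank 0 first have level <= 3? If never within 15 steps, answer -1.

Answer: -1

Derivation:
Step 1: flows [0->1,0->2] -> levels [7 1 6]
Step 2: flows [0->1,0->2] -> levels [5 2 7]
Step 3: flows [0->1,2->0] -> levels [5 3 6]
Step 4: flows [0->1,2->0] -> levels [5 4 5]
Step 5: flows [0->1,0=2] -> levels [4 5 5]
Step 6: flows [1->0,2->0] -> levels [6 4 4]
Step 7: flows [0->1,0->2] -> levels [4 5 5]
  -> period-2 cycle (repeats step 5); tank 0 never drops to <=3
Tank 0 never reaches <=3 within 15 steps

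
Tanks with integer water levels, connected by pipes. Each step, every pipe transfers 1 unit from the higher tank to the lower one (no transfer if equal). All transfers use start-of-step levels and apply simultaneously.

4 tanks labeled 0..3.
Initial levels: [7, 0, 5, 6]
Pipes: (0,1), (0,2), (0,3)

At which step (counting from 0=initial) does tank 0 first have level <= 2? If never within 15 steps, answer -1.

Step 1: flows [0->1,0->2,0->3] -> levels [4 1 6 7]
Step 2: flows [0->1,2->0,3->0] -> levels [5 2 5 6]
Step 3: flows [0->1,0=2,3->0] -> levels [5 3 5 5]
Step 4: flows [0->1,0=2,0=3] -> levels [4 4 5 5]
Step 5: flows [0=1,2->0,3->0] -> levels [6 4 4 4]
Step 6: flows [0->1,0->2,0->3] -> levels [3 5 5 5]
Step 7: flows [1->0,2->0,3->0] -> levels [6 4 4 4]
  -> period-2 cycle (repeats step 5); tank 0 never drops to <=2
Tank 0 never reaches <=2 within 15 steps

Answer: -1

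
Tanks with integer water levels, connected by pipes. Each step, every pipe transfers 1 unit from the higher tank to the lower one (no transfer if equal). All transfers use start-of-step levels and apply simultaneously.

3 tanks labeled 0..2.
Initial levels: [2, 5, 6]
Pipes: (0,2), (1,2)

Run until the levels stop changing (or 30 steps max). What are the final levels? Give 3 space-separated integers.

Answer: 5 5 3

Derivation:
Step 1: flows [2->0,2->1] -> levels [3 6 4]
Step 2: flows [2->0,1->2] -> levels [4 5 4]
Step 3: flows [0=2,1->2] -> levels [4 4 5]
Step 4: flows [2->0,2->1] -> levels [5 5 3]
Step 5: flows [0->2,1->2] -> levels [4 4 5]
  -> period-2 cycle: step 5 state = step 3 state; never stabilizes
  -> state at step 30: (30-3) mod 2 = 1, same as step 4 -> [5 5 3]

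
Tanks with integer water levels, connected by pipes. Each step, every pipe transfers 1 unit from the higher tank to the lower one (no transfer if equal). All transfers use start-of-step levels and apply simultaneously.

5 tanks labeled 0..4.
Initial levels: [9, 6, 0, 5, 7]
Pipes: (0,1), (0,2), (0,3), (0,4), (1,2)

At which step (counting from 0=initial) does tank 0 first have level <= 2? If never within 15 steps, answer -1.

Step 1: flows [0->1,0->2,0->3,0->4,1->2] -> levels [5 6 2 6 8]
Step 2: flows [1->0,0->2,3->0,4->0,1->2] -> levels [7 4 4 5 7]
Step 3: flows [0->1,0->2,0->3,0=4,1=2] -> levels [4 5 5 6 7]
Step 4: flows [1->0,2->0,3->0,4->0,1=2] -> levels [8 4 4 5 6]
Step 5: flows [0->1,0->2,0->3,0->4,1=2] -> levels [4 5 5 6 7]
  -> period-2 cycle (repeats step 3); tank 0 never drops to <=2
Tank 0 never reaches <=2 within 15 steps

Answer: -1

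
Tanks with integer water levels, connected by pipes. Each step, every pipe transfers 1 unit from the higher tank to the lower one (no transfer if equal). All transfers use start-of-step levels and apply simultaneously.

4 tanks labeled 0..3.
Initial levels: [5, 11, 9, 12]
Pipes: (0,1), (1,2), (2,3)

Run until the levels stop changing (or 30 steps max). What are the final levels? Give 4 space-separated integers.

Answer: 9 10 8 10

Derivation:
Step 1: flows [1->0,1->2,3->2] -> levels [6 9 11 11]
Step 2: flows [1->0,2->1,2=3] -> levels [7 9 10 11]
Step 3: flows [1->0,2->1,3->2] -> levels [8 9 10 10]
Step 4: flows [1->0,2->1,2=3] -> levels [9 9 9 10]
Step 5: flows [0=1,1=2,3->2] -> levels [9 9 10 9]
Step 6: flows [0=1,2->1,2->3] -> levels [9 10 8 10]
Step 7: flows [1->0,1->2,3->2] -> levels [10 8 10 9]
Step 8: flows [0->1,2->1,2->3] -> levels [9 10 8 10]
  -> period-2 cycle: step 8 state = step 6 state; never stabilizes
  -> state at step 30: (30-6) mod 2 = 0, same as step 6 -> [9 10 8 10]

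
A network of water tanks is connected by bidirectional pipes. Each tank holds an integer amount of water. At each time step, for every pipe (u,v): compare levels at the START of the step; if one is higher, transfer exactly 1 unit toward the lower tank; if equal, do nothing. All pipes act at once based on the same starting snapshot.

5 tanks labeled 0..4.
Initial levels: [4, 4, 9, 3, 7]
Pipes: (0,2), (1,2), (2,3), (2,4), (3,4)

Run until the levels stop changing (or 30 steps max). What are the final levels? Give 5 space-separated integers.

Answer: 5 5 7 5 5

Derivation:
Step 1: flows [2->0,2->1,2->3,2->4,4->3] -> levels [5 5 5 5 7]
Step 2: flows [0=2,1=2,2=3,4->2,4->3] -> levels [5 5 6 6 5]
Step 3: flows [2->0,2->1,2=3,2->4,3->4] -> levels [6 6 3 5 7]
Step 4: flows [0->2,1->2,3->2,4->2,4->3] -> levels [5 5 7 5 5]
Step 5: flows [2->0,2->1,2->3,2->4,3=4] -> levels [6 6 3 6 6]
Step 6: flows [0->2,1->2,3->2,4->2,3=4] -> levels [5 5 7 5 5]
  -> period-2 cycle: step 6 state = step 4 state; never stabilizes
  -> state at step 30: (30-4) mod 2 = 0, same as step 4 -> [5 5 7 5 5]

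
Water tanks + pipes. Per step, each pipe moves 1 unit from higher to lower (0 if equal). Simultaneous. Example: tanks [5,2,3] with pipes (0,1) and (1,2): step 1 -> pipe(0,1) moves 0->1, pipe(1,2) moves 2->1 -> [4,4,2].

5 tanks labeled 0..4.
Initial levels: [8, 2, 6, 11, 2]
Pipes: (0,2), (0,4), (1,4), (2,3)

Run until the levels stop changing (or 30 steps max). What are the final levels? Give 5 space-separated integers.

Answer: 7 6 5 7 4

Derivation:
Step 1: flows [0->2,0->4,1=4,3->2] -> levels [6 2 8 10 3]
Step 2: flows [2->0,0->4,4->1,3->2] -> levels [6 3 8 9 3]
Step 3: flows [2->0,0->4,1=4,3->2] -> levels [6 3 8 8 4]
Step 4: flows [2->0,0->4,4->1,2=3] -> levels [6 4 7 8 4]
Step 5: flows [2->0,0->4,1=4,3->2] -> levels [6 4 7 7 5]
Step 6: flows [2->0,0->4,4->1,2=3] -> levels [6 5 6 7 5]
Step 7: flows [0=2,0->4,1=4,3->2] -> levels [5 5 7 6 6]
Step 8: flows [2->0,4->0,4->1,2->3] -> levels [7 6 5 7 4]
Step 9: flows [0->2,0->4,1->4,3->2] -> levels [5 5 7 6 6]
  -> period-2 cycle: step 9 state = step 7 state; never stabilizes
  -> state at step 30: (30-7) mod 2 = 1, same as step 8 -> [7 6 5 7 4]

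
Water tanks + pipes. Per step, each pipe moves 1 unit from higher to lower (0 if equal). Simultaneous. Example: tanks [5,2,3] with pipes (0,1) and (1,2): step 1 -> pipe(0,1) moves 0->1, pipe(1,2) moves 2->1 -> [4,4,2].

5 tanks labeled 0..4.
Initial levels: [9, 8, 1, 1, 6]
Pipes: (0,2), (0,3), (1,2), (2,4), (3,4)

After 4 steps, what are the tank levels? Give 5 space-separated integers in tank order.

Step 1: flows [0->2,0->3,1->2,4->2,4->3] -> levels [7 7 4 3 4]
Step 2: flows [0->2,0->3,1->2,2=4,4->3] -> levels [5 6 6 5 3]
Step 3: flows [2->0,0=3,1=2,2->4,3->4] -> levels [6 6 4 4 5]
Step 4: flows [0->2,0->3,1->2,4->2,4->3] -> levels [4 5 7 6 3]

Answer: 4 5 7 6 3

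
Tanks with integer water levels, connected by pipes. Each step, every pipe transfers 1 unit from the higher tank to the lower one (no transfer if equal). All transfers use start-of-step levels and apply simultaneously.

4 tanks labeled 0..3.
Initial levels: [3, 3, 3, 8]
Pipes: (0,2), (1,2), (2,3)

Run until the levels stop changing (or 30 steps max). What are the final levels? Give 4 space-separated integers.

Answer: 4 4 3 6

Derivation:
Step 1: flows [0=2,1=2,3->2] -> levels [3 3 4 7]
Step 2: flows [2->0,2->1,3->2] -> levels [4 4 3 6]
Step 3: flows [0->2,1->2,3->2] -> levels [3 3 6 5]
Step 4: flows [2->0,2->1,2->3] -> levels [4 4 3 6]
  -> period-2 cycle: step 4 state = step 2 state; never stabilizes
  -> state at step 30: (30-2) mod 2 = 0, same as step 2 -> [4 4 3 6]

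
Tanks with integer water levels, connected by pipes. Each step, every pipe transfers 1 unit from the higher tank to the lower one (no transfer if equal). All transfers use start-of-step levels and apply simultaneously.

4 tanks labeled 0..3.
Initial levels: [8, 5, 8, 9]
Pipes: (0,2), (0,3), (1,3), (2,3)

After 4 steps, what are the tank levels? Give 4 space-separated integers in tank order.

Step 1: flows [0=2,3->0,3->1,3->2] -> levels [9 6 9 6]
Step 2: flows [0=2,0->3,1=3,2->3] -> levels [8 6 8 8]
Step 3: flows [0=2,0=3,3->1,2=3] -> levels [8 7 8 7]
Step 4: flows [0=2,0->3,1=3,2->3] -> levels [7 7 7 9]

Answer: 7 7 7 9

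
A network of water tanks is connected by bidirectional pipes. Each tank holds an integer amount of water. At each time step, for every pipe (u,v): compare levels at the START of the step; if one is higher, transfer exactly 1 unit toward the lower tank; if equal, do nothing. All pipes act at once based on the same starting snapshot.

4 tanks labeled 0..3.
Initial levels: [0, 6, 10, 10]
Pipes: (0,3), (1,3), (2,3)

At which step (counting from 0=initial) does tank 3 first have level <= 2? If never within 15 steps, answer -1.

Answer: -1

Derivation:
Step 1: flows [3->0,3->1,2=3] -> levels [1 7 10 8]
Step 2: flows [3->0,3->1,2->3] -> levels [2 8 9 7]
Step 3: flows [3->0,1->3,2->3] -> levels [3 7 8 8]
Step 4: flows [3->0,3->1,2=3] -> levels [4 8 8 6]
Step 5: flows [3->0,1->3,2->3] -> levels [5 7 7 7]
Step 6: flows [3->0,1=3,2=3] -> levels [6 7 7 6]
Step 7: flows [0=3,1->3,2->3] -> levels [6 6 6 8]
Step 8: flows [3->0,3->1,3->2] -> levels [7 7 7 5]
Step 9: flows [0->3,1->3,2->3] -> levels [6 6 6 8]
  -> period-2 cycle (repeats step 7); tank 3 never drops to <=2
Tank 3 never reaches <=2 within 15 steps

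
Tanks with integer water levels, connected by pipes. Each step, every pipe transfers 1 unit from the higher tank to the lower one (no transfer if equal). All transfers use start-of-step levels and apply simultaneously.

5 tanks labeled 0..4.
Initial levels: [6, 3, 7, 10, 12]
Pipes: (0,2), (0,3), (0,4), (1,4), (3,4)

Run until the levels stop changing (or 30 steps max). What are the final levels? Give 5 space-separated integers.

Step 1: flows [2->0,3->0,4->0,4->1,4->3] -> levels [9 4 6 10 9]
Step 2: flows [0->2,3->0,0=4,4->1,3->4] -> levels [9 5 7 8 9]
Step 3: flows [0->2,0->3,0=4,4->1,4->3] -> levels [7 6 8 10 7]
Step 4: flows [2->0,3->0,0=4,4->1,3->4] -> levels [9 7 7 8 7]
Step 5: flows [0->2,0->3,0->4,1=4,3->4] -> levels [6 7 8 8 9]
Step 6: flows [2->0,3->0,4->0,4->1,4->3] -> levels [9 8 7 8 6]
Step 7: flows [0->2,0->3,0->4,1->4,3->4] -> levels [6 7 8 8 9]
  -> period-2 cycle: step 7 state = step 5 state; never stabilizes
  -> state at step 30: (30-5) mod 2 = 1, same as step 6 -> [9 8 7 8 6]

Answer: 9 8 7 8 6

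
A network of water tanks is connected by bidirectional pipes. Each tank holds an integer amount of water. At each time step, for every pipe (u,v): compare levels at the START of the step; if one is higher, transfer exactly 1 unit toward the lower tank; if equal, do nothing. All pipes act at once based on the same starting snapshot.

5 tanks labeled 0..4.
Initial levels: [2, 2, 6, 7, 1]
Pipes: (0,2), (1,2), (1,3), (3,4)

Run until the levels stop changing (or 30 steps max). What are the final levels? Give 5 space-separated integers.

Step 1: flows [2->0,2->1,3->1,3->4] -> levels [3 4 4 5 2]
Step 2: flows [2->0,1=2,3->1,3->4] -> levels [4 5 3 3 3]
Step 3: flows [0->2,1->2,1->3,3=4] -> levels [3 3 5 4 3]
Step 4: flows [2->0,2->1,3->1,3->4] -> levels [4 5 3 2 4]
Step 5: flows [0->2,1->2,1->3,4->3] -> levels [3 3 5 4 3]
  -> period-2 cycle: step 5 state = step 3 state; never stabilizes
  -> state at step 30: (30-3) mod 2 = 1, same as step 4 -> [4 5 3 2 4]

Answer: 4 5 3 2 4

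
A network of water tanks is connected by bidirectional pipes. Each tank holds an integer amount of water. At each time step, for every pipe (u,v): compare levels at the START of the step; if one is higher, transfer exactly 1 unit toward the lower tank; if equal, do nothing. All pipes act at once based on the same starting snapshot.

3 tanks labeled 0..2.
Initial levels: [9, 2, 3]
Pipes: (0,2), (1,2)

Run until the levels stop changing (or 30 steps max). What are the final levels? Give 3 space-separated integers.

Answer: 4 4 6

Derivation:
Step 1: flows [0->2,2->1] -> levels [8 3 3]
Step 2: flows [0->2,1=2] -> levels [7 3 4]
Step 3: flows [0->2,2->1] -> levels [6 4 4]
Step 4: flows [0->2,1=2] -> levels [5 4 5]
Step 5: flows [0=2,2->1] -> levels [5 5 4]
Step 6: flows [0->2,1->2] -> levels [4 4 6]
Step 7: flows [2->0,2->1] -> levels [5 5 4]
  -> period-2 cycle: step 7 state = step 5 state; never stabilizes
  -> state at step 30: (30-5) mod 2 = 1, same as step 6 -> [4 4 6]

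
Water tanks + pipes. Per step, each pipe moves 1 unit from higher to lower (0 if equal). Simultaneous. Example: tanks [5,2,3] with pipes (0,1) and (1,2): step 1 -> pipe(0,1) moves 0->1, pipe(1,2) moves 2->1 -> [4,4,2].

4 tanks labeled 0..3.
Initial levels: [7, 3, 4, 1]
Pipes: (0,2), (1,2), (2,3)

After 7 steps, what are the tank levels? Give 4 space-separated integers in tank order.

Step 1: flows [0->2,2->1,2->3] -> levels [6 4 3 2]
Step 2: flows [0->2,1->2,2->3] -> levels [5 3 4 3]
Step 3: flows [0->2,2->1,2->3] -> levels [4 4 3 4]
Step 4: flows [0->2,1->2,3->2] -> levels [3 3 6 3]
Step 5: flows [2->0,2->1,2->3] -> levels [4 4 3 4]
  -> period-2 cycle: step 5 state = step 3 state
  -> state at step 7: (7-3) mod 2 = 0, same as step 3 -> [4 4 3 4]

Answer: 4 4 3 4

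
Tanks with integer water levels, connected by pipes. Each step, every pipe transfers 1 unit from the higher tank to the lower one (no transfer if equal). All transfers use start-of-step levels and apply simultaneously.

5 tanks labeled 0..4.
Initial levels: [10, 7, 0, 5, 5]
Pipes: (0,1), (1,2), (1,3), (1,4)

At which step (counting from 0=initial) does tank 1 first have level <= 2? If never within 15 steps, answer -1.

Answer: -1

Derivation:
Step 1: flows [0->1,1->2,1->3,1->4] -> levels [9 5 1 6 6]
Step 2: flows [0->1,1->2,3->1,4->1] -> levels [8 7 2 5 5]
Step 3: flows [0->1,1->2,1->3,1->4] -> levels [7 5 3 6 6]
Step 4: flows [0->1,1->2,3->1,4->1] -> levels [6 7 4 5 5]
Step 5: flows [1->0,1->2,1->3,1->4] -> levels [7 3 5 6 6]
Step 6: flows [0->1,2->1,3->1,4->1] -> levels [6 7 4 5 5]
  -> period-2 cycle (repeats step 4); tank 1 never drops to <=2
Tank 1 never reaches <=2 within 15 steps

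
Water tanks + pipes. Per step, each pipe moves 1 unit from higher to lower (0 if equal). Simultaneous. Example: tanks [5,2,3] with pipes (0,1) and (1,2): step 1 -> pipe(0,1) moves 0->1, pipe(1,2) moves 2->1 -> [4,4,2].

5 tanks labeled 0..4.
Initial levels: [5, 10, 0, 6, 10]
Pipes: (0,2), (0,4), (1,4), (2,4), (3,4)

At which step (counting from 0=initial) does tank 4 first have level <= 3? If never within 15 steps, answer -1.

Answer: -1

Derivation:
Step 1: flows [0->2,4->0,1=4,4->2,4->3] -> levels [5 10 2 7 7]
Step 2: flows [0->2,4->0,1->4,4->2,3=4] -> levels [5 9 4 7 6]
Step 3: flows [0->2,4->0,1->4,4->2,3->4] -> levels [5 8 6 6 6]
Step 4: flows [2->0,4->0,1->4,2=4,3=4] -> levels [7 7 5 6 6]
Step 5: flows [0->2,0->4,1->4,4->2,3=4] -> levels [5 6 7 6 7]
Step 6: flows [2->0,4->0,4->1,2=4,4->3] -> levels [7 7 6 7 4]
Step 7: flows [0->2,0->4,1->4,2->4,3->4] -> levels [5 6 6 6 8]
Step 8: flows [2->0,4->0,4->1,4->2,4->3] -> levels [7 7 6 7 4]
  -> period-2 cycle (repeats step 6); tank 4 never drops to <=3
Tank 4 never reaches <=3 within 15 steps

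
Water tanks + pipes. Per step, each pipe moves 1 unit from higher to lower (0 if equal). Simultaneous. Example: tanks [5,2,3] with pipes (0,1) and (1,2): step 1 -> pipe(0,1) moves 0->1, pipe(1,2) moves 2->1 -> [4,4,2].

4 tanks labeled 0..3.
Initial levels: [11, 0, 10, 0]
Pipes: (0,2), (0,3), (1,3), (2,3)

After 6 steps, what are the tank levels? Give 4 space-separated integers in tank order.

Step 1: flows [0->2,0->3,1=3,2->3] -> levels [9 0 10 2]
Step 2: flows [2->0,0->3,3->1,2->3] -> levels [9 1 8 3]
Step 3: flows [0->2,0->3,3->1,2->3] -> levels [7 2 8 4]
Step 4: flows [2->0,0->3,3->1,2->3] -> levels [7 3 6 5]
Step 5: flows [0->2,0->3,3->1,2->3] -> levels [5 4 6 6]
Step 6: flows [2->0,3->0,3->1,2=3] -> levels [7 5 5 4]

Answer: 7 5 5 4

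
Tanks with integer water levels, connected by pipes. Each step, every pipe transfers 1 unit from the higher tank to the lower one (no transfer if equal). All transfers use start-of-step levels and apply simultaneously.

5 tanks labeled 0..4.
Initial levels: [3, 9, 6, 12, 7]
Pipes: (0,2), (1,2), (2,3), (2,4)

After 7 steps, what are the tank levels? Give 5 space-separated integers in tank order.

Step 1: flows [2->0,1->2,3->2,4->2] -> levels [4 8 8 11 6]
Step 2: flows [2->0,1=2,3->2,2->4] -> levels [5 8 7 10 7]
Step 3: flows [2->0,1->2,3->2,2=4] -> levels [6 7 8 9 7]
Step 4: flows [2->0,2->1,3->2,2->4] -> levels [7 8 6 8 8]
Step 5: flows [0->2,1->2,3->2,4->2] -> levels [6 7 10 7 7]
Step 6: flows [2->0,2->1,2->3,2->4] -> levels [7 8 6 8 8]
  -> period-2 cycle: step 6 state = step 4 state
  -> state at step 7: (7-4) mod 2 = 1, same as step 5 -> [6 7 10 7 7]

Answer: 6 7 10 7 7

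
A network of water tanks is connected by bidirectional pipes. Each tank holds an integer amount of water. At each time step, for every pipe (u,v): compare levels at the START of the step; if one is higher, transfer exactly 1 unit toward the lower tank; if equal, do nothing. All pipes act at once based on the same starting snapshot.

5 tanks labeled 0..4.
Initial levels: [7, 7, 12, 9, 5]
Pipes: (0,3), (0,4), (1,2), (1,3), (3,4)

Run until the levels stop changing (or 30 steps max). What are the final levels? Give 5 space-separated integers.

Step 1: flows [3->0,0->4,2->1,3->1,3->4] -> levels [7 9 11 6 7]
Step 2: flows [0->3,0=4,2->1,1->3,4->3] -> levels [6 9 10 9 6]
Step 3: flows [3->0,0=4,2->1,1=3,3->4] -> levels [7 10 9 7 7]
Step 4: flows [0=3,0=4,1->2,1->3,3=4] -> levels [7 8 10 8 7]
Step 5: flows [3->0,0=4,2->1,1=3,3->4] -> levels [8 9 9 6 8]
Step 6: flows [0->3,0=4,1=2,1->3,4->3] -> levels [7 8 9 9 7]
Step 7: flows [3->0,0=4,2->1,3->1,3->4] -> levels [8 10 8 6 8]
Step 8: flows [0->3,0=4,1->2,1->3,4->3] -> levels [7 8 9 9 7]
  -> period-2 cycle: step 8 state = step 6 state; never stabilizes
  -> state at step 30: (30-6) mod 2 = 0, same as step 6 -> [7 8 9 9 7]

Answer: 7 8 9 9 7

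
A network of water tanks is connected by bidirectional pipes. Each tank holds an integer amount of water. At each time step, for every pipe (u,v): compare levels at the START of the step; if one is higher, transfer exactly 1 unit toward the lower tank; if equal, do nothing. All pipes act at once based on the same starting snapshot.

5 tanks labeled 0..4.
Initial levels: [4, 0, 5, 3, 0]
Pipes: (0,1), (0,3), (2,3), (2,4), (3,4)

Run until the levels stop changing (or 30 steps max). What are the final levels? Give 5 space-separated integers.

Answer: 3 1 3 1 4

Derivation:
Step 1: flows [0->1,0->3,2->3,2->4,3->4] -> levels [2 1 3 4 2]
Step 2: flows [0->1,3->0,3->2,2->4,3->4] -> levels [2 2 3 1 4]
Step 3: flows [0=1,0->3,2->3,4->2,4->3] -> levels [1 2 3 4 2]
Step 4: flows [1->0,3->0,3->2,2->4,3->4] -> levels [3 1 3 1 4]
Step 5: flows [0->1,0->3,2->3,4->2,4->3] -> levels [1 2 3 4 2]
  -> period-2 cycle: step 5 state = step 3 state; never stabilizes
  -> state at step 30: (30-3) mod 2 = 1, same as step 4 -> [3 1 3 1 4]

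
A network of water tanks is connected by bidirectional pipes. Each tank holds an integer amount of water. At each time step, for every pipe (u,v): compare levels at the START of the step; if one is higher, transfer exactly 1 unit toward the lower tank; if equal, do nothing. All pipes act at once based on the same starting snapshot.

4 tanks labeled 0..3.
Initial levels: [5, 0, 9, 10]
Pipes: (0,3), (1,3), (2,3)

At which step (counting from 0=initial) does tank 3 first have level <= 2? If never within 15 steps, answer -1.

Answer: -1

Derivation:
Step 1: flows [3->0,3->1,3->2] -> levels [6 1 10 7]
Step 2: flows [3->0,3->1,2->3] -> levels [7 2 9 6]
Step 3: flows [0->3,3->1,2->3] -> levels [6 3 8 7]
Step 4: flows [3->0,3->1,2->3] -> levels [7 4 7 6]
Step 5: flows [0->3,3->1,2->3] -> levels [6 5 6 7]
Step 6: flows [3->0,3->1,3->2] -> levels [7 6 7 4]
Step 7: flows [0->3,1->3,2->3] -> levels [6 5 6 7]
  -> period-2 cycle (repeats step 5); tank 3 never drops to <=2
Tank 3 never reaches <=2 within 15 steps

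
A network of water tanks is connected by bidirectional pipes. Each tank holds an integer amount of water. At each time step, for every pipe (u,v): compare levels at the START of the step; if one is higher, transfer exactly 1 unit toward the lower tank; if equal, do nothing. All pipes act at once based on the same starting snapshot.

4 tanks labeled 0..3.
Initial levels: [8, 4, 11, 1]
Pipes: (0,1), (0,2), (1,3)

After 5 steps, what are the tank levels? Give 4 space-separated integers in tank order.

Step 1: flows [0->1,2->0,1->3] -> levels [8 4 10 2]
Step 2: flows [0->1,2->0,1->3] -> levels [8 4 9 3]
Step 3: flows [0->1,2->0,1->3] -> levels [8 4 8 4]
Step 4: flows [0->1,0=2,1=3] -> levels [7 5 8 4]
Step 5: flows [0->1,2->0,1->3] -> levels [7 5 7 5]

Answer: 7 5 7 5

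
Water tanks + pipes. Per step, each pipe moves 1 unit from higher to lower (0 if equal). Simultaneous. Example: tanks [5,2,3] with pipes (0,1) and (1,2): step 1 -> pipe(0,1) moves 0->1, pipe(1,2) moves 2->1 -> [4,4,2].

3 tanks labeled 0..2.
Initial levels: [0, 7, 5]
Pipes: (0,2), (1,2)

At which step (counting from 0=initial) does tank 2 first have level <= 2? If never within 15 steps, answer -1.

Step 1: flows [2->0,1->2] -> levels [1 6 5]
Step 2: flows [2->0,1->2] -> levels [2 5 5]
Step 3: flows [2->0,1=2] -> levels [3 5 4]
Step 4: flows [2->0,1->2] -> levels [4 4 4]
Step 5: flows [0=2,1=2] -> levels [4 4 4]
  -> stable; tank 2 stays at 4 > 2
Tank 2 never reaches <=2 within 15 steps

Answer: -1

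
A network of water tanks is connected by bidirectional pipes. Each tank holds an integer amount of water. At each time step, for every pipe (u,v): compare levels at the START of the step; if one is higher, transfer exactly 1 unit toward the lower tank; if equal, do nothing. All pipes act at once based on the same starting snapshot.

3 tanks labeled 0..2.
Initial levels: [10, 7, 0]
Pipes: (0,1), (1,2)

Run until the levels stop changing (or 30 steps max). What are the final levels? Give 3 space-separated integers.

Step 1: flows [0->1,1->2] -> levels [9 7 1]
Step 2: flows [0->1,1->2] -> levels [8 7 2]
Step 3: flows [0->1,1->2] -> levels [7 7 3]
Step 4: flows [0=1,1->2] -> levels [7 6 4]
Step 5: flows [0->1,1->2] -> levels [6 6 5]
Step 6: flows [0=1,1->2] -> levels [6 5 6]
Step 7: flows [0->1,2->1] -> levels [5 7 5]
Step 8: flows [1->0,1->2] -> levels [6 5 6]
  -> period-2 cycle: step 8 state = step 6 state; never stabilizes
  -> state at step 30: (30-6) mod 2 = 0, same as step 6 -> [6 5 6]

Answer: 6 5 6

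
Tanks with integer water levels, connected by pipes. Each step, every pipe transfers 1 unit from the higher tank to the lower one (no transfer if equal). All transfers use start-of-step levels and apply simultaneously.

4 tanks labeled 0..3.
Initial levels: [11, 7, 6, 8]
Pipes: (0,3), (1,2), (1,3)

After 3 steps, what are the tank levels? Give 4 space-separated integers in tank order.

Step 1: flows [0->3,1->2,3->1] -> levels [10 7 7 8]
Step 2: flows [0->3,1=2,3->1] -> levels [9 8 7 8]
Step 3: flows [0->3,1->2,1=3] -> levels [8 7 8 9]

Answer: 8 7 8 9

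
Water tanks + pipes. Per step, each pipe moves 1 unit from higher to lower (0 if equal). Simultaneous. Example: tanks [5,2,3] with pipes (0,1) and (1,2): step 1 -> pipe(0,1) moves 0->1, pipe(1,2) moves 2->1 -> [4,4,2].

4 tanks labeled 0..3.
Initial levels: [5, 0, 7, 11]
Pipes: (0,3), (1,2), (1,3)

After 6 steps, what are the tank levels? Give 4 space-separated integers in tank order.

Answer: 6 4 6 7

Derivation:
Step 1: flows [3->0,2->1,3->1] -> levels [6 2 6 9]
Step 2: flows [3->0,2->1,3->1] -> levels [7 4 5 7]
Step 3: flows [0=3,2->1,3->1] -> levels [7 6 4 6]
Step 4: flows [0->3,1->2,1=3] -> levels [6 5 5 7]
Step 5: flows [3->0,1=2,3->1] -> levels [7 6 5 5]
Step 6: flows [0->3,1->2,1->3] -> levels [6 4 6 7]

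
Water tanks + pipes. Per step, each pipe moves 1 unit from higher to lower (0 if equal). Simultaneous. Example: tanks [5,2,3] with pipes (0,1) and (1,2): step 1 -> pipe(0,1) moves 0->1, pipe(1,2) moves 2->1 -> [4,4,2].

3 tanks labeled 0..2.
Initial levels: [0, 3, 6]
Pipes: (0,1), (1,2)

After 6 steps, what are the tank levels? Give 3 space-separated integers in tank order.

Step 1: flows [1->0,2->1] -> levels [1 3 5]
Step 2: flows [1->0,2->1] -> levels [2 3 4]
Step 3: flows [1->0,2->1] -> levels [3 3 3]
Step 4: flows [0=1,1=2] -> levels [3 3 3]
  -> stable; steps 5..6 unchanged -> [3 3 3]

Answer: 3 3 3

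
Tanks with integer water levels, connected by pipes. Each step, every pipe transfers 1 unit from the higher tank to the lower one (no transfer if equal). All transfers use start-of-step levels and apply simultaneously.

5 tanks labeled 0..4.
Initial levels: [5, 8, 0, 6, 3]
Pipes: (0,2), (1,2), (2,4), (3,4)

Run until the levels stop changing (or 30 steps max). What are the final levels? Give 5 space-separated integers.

Step 1: flows [0->2,1->2,4->2,3->4] -> levels [4 7 3 5 3]
Step 2: flows [0->2,1->2,2=4,3->4] -> levels [3 6 5 4 4]
Step 3: flows [2->0,1->2,2->4,3=4] -> levels [4 5 4 4 5]
Step 4: flows [0=2,1->2,4->2,4->3] -> levels [4 4 6 5 3]
Step 5: flows [2->0,2->1,2->4,3->4] -> levels [5 5 3 4 5]
Step 6: flows [0->2,1->2,4->2,4->3] -> levels [4 4 6 5 3]
  -> period-2 cycle: step 6 state = step 4 state; never stabilizes
  -> state at step 30: (30-4) mod 2 = 0, same as step 4 -> [4 4 6 5 3]

Answer: 4 4 6 5 3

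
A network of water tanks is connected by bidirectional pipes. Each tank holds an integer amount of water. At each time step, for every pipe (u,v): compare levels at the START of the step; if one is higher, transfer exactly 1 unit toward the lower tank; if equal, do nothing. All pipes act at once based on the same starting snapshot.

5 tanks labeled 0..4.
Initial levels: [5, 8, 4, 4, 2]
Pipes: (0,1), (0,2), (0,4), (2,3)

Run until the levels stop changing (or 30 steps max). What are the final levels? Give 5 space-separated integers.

Answer: 7 4 3 5 4

Derivation:
Step 1: flows [1->0,0->2,0->4,2=3] -> levels [4 7 5 4 3]
Step 2: flows [1->0,2->0,0->4,2->3] -> levels [5 6 3 5 4]
Step 3: flows [1->0,0->2,0->4,3->2] -> levels [4 5 5 4 5]
Step 4: flows [1->0,2->0,4->0,2->3] -> levels [7 4 3 5 4]
Step 5: flows [0->1,0->2,0->4,3->2] -> levels [4 5 5 4 5]
  -> period-2 cycle: step 5 state = step 3 state; never stabilizes
  -> state at step 30: (30-3) mod 2 = 1, same as step 4 -> [7 4 3 5 4]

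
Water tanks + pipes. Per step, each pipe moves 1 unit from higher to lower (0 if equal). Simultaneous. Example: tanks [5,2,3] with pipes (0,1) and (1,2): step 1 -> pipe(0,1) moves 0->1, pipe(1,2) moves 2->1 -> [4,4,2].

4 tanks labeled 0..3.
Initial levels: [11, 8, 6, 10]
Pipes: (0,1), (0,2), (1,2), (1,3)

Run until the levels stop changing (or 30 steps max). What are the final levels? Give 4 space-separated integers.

Answer: 9 7 10 9

Derivation:
Step 1: flows [0->1,0->2,1->2,3->1] -> levels [9 9 8 9]
Step 2: flows [0=1,0->2,1->2,1=3] -> levels [8 8 10 9]
Step 3: flows [0=1,2->0,2->1,3->1] -> levels [9 10 8 8]
Step 4: flows [1->0,0->2,1->2,1->3] -> levels [9 7 10 9]
Step 5: flows [0->1,2->0,2->1,3->1] -> levels [9 10 8 8]
  -> period-2 cycle: step 5 state = step 3 state; never stabilizes
  -> state at step 30: (30-3) mod 2 = 1, same as step 4 -> [9 7 10 9]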